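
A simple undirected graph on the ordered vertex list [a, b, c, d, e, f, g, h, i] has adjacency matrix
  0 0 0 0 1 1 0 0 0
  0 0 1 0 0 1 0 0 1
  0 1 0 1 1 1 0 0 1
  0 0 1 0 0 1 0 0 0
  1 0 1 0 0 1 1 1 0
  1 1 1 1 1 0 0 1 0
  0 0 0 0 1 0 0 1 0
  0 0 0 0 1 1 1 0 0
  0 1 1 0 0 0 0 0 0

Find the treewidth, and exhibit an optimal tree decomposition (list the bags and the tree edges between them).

Treewidth 2.
Bags: B1 = {c, e, f}  B2 = {e, f, h}  B3 = {b, c, f}  B4 = {c, d, f}  B5 = {e, g, h}  B6 = {b, c, i}  B7 = {a, e, f}
Tree: B1–B2, B1–B3, B1–B4, B2–B5, B3–B6, B2–B7

The largest bag has 3 vertices, giving width 2; this decomposition certifies tw(G) ≤ 2. Conversely, {e, g, h} is a clique of size 3, and the vertices of any clique must share a bag in every tree decomposition; so some bag has ≥ 3 vertices and tw(G) ≥ 2. The upper and lower bounds meet at 2, so that is the treewidth.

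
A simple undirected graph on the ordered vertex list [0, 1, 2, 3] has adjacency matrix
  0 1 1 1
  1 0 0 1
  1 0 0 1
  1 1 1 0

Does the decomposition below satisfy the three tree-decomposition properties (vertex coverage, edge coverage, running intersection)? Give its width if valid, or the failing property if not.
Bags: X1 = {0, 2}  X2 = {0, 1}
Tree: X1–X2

No — vertex 3 appears in no bag.

A tree decomposition must satisfy three properties: every vertex lies in some bag; for every edge, both endpoints lie together in some bag; and for every vertex, the bags containing it form a connected subtree. Here vertex 3 appears in no bag, so the decomposition is invalid.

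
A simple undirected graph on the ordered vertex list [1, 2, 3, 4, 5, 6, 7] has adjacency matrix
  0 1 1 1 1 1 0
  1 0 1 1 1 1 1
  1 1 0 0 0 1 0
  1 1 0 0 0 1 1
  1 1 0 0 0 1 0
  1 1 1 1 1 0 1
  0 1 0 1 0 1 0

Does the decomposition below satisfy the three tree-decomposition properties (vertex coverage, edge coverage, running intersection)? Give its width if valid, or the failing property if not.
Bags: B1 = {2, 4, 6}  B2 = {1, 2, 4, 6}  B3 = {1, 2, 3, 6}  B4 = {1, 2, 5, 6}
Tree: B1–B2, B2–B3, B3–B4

A tree decomposition must satisfy three properties: every vertex lies in some bag; for every edge, both endpoints lie together in some bag; and for every vertex, the bags containing it form a connected subtree. Here vertex 7 appears in no bag, so the decomposition is invalid.

No — vertex 7 appears in no bag.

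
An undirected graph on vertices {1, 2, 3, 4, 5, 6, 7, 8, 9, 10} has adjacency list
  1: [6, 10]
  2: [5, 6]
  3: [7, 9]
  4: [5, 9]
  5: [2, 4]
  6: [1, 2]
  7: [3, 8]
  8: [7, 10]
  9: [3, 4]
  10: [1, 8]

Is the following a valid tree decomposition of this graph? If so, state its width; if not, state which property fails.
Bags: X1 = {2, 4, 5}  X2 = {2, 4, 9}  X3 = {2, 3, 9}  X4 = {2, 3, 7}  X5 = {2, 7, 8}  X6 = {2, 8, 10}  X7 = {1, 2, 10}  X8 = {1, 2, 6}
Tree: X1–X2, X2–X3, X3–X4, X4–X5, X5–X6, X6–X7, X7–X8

Yes; width 2.

Vertex coverage: the bags together contain {1, 2, 3, 4, 5, 6, 7, 8, 9, 10}, the full vertex set. Edge coverage: each edge of G has both endpoints in at least one bag. Running intersection: for every vertex, the bags containing it form a connected subtree. All three properties hold, so this is a valid tree decomposition of width max|bag| − 1 = 2, and hence tw(G) ≤ 2.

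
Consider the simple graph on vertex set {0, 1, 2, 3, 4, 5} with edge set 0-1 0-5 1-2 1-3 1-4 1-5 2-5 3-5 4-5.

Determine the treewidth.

A width-2 tree decomposition is:
Bags: B1 = {0, 1, 5}  B2 = {1, 2, 5}  B3 = {1, 3, 5}  B4 = {1, 4, 5}
Tree: B1–B2, B2–B3, B3–B4
Every bag has size at most 3, so the width is 3 − 1 = 2 and tw(G) ≤ 2. On the other hand G contains the 3-clique {0, 1, 5}. A clique must lie in a single bag of any decomposition, so no decomposition can have width below 2. Hence tw(G) = 2 exactly.

2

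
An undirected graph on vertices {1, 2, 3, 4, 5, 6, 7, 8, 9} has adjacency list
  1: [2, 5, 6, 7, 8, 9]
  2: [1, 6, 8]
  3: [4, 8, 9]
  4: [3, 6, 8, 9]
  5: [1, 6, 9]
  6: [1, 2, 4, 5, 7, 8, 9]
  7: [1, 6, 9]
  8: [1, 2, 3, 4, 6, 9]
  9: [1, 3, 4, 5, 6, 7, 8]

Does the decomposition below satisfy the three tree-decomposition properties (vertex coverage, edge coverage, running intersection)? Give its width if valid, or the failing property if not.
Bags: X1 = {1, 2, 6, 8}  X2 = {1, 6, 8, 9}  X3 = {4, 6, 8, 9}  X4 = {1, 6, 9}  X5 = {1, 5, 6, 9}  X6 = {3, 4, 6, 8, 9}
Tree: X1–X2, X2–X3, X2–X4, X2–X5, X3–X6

No — vertex 7 appears in no bag.

A tree decomposition must satisfy three properties: every vertex lies in some bag; for every edge, both endpoints lie together in some bag; and for every vertex, the bags containing it form a connected subtree. Here vertex 7 appears in no bag, so the decomposition is invalid.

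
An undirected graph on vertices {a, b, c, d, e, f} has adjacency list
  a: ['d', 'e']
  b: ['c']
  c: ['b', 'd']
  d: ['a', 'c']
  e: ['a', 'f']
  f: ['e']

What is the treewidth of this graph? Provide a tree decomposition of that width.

Every bag has size at most 2, so the width is 2 − 1 = 1 and tw(G) ≤ 1. G has an edge, so its treewidth is at least 1. Hence tw(G) = 1 exactly.

Treewidth 1.
Bags: B1 = {b, c}  B2 = {c, d}  B3 = {a, d}  B4 = {a, e}  B5 = {e, f}
Tree: B1–B2, B2–B3, B3–B4, B4–B5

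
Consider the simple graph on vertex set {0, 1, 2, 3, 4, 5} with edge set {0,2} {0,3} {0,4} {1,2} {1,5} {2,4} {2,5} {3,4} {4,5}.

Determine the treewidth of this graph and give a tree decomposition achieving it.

Every bag has size at most 3, so the width is 3 − 1 = 2 and tw(G) ≤ 2. For the lower bound, the 3 vertices {1, 2, 5} are pairwise adjacent, and any tree decomposition puts a clique entirely inside one bag — forcing width ≥ 2. The upper and lower bounds meet at 2, so that is the treewidth.

Treewidth 2.
One optimal decomposition is:
Bags: B1 = {2, 4, 5}  B2 = {0, 2, 4}  B3 = {1, 2, 5}  B4 = {0, 3, 4}
Tree: B1–B2, B1–B3, B2–B4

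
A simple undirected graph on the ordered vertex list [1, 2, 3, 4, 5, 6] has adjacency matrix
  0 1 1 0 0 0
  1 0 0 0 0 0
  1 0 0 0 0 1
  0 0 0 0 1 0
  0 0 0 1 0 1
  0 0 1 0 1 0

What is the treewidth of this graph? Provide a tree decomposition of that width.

Treewidth 1.
Bags: B1 = {1, 2}  B2 = {1, 3}  B3 = {3, 6}  B4 = {5, 6}  B5 = {4, 5}
Tree: B1–B2, B2–B3, B3–B4, B4–B5

Each bag holds 2 vertices, so the decomposition has width 1, which upper-bounds the treewidth. G has an edge, so its treewidth is at least 1. Hence tw(G) = 1 exactly.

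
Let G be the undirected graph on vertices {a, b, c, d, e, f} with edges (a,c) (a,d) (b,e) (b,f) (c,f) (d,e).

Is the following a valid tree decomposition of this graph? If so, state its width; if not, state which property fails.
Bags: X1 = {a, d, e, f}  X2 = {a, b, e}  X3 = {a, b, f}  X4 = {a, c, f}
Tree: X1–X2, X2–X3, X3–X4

A tree decomposition must satisfy three properties: every vertex lies in some bag; for every edge, both endpoints lie together in some bag; and for every vertex, the bags containing it form a connected subtree. Here bags containing vertex f are not connected in the tree, so the decomposition is invalid.

No — bags containing vertex f are not connected in the tree.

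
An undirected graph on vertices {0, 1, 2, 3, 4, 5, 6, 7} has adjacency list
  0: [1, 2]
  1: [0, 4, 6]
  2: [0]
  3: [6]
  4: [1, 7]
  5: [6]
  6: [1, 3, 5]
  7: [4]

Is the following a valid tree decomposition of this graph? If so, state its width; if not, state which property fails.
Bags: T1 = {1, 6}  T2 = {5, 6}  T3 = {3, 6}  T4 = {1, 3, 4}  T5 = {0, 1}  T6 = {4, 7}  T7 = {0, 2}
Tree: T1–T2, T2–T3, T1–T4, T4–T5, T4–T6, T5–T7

A tree decomposition must satisfy three properties: every vertex lies in some bag; for every edge, both endpoints lie together in some bag; and for every vertex, the bags containing it form a connected subtree. Here bags containing vertex 3 are not connected in the tree, so the decomposition is invalid.

No — bags containing vertex 3 are not connected in the tree.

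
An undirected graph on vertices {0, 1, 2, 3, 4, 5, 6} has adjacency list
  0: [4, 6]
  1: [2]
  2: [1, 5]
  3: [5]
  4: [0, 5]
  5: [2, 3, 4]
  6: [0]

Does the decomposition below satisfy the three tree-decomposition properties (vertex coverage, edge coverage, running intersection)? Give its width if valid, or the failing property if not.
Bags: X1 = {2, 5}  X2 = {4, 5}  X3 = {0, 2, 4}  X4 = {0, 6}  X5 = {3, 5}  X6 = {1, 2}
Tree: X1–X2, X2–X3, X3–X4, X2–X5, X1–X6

A tree decomposition must satisfy three properties: every vertex lies in some bag; for every edge, both endpoints lie together in some bag; and for every vertex, the bags containing it form a connected subtree. Here bags containing vertex 2 are not connected in the tree, so the decomposition is invalid.

No — bags containing vertex 2 are not connected in the tree.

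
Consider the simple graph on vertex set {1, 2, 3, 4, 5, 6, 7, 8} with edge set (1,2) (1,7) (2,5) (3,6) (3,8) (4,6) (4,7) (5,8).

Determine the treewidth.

2

A width-2 tree decomposition is:
Bags: B1 = {3, 4, 6}  B2 = {3, 4, 8}  B3 = {4, 5, 8}  B4 = {2, 4, 5}  B5 = {1, 2, 4}  B6 = {1, 4, 7}
Tree: B1–B2, B2–B3, B3–B4, B4–B5, B5–B6
Each bag holds 3 vertices, so the decomposition has width 2, which upper-bounds the treewidth. Since 4–6–3–8–5–2–1–7–4 is a cycle in G, G is not acyclic. Forests are exactly the graphs of treewidth ≤ 1, so tw(G) ≥ 2. The upper and lower bounds meet at 2, so that is the treewidth.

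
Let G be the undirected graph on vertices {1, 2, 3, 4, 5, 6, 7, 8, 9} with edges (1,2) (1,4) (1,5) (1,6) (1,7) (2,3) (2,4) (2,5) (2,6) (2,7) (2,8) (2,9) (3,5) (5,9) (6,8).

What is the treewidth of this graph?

2

A width-2 tree decomposition is:
Bags: B1 = {1, 2, 6}  B2 = {2, 6, 8}  B3 = {1, 2, 5}  B4 = {1, 2, 7}  B5 = {2, 3, 5}  B6 = {2, 5, 9}  B7 = {1, 2, 4}
Tree: B1–B2, B1–B3, B1–B4, B3–B5, B3–B6, B4–B7
Each bag holds 3 vertices, so the decomposition has width 2, which upper-bounds the treewidth. For the lower bound, the 3 vertices {2, 6, 8} are pairwise adjacent, and any tree decomposition puts a clique entirely inside one bag — forcing width ≥ 2. Combining the bounds, tw(G) = 2.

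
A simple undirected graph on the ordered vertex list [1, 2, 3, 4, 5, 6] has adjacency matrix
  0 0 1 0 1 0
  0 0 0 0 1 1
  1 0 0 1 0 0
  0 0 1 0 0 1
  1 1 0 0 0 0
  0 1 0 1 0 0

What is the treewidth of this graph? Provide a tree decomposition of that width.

Each bag holds 3 vertices, so the decomposition has width 2, which upper-bounds the treewidth. For the lower bound, G contains the cycle 2–5–1–3–4–6–2, so G is not a forest; only forests have treewidth ≤ 1, hence tw(G) ≥ 2. Hence tw(G) = 2 exactly.

Treewidth 2.
One optimal decomposition is:
Bags: B1 = {1, 2, 5}  B2 = {1, 2, 3}  B3 = {2, 3, 4}  B4 = {2, 4, 6}
Tree: B1–B2, B2–B3, B3–B4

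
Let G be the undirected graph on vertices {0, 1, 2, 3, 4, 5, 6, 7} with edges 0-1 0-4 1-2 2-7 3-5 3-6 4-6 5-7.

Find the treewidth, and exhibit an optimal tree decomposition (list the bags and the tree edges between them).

Each bag holds 3 vertices, so the decomposition has width 2, which upper-bounds the treewidth. The edges 3–6–4–0–1–2–7–5–3 form a cycle, so G is not a tree and its treewidth is at least 2. The upper and lower bounds meet at 2, so that is the treewidth.

Treewidth 2.
Bags: B1 = {3, 4, 6}  B2 = {0, 3, 4}  B3 = {0, 1, 3}  B4 = {1, 2, 3}  B5 = {2, 3, 7}  B6 = {3, 5, 7}
Tree: B1–B2, B2–B3, B3–B4, B4–B5, B5–B6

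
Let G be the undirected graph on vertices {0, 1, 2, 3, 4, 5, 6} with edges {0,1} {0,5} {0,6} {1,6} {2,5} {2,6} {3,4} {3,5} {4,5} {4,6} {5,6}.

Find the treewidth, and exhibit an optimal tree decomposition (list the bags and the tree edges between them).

Each bag holds 3 vertices, so the decomposition has width 2, which upper-bounds the treewidth. Conversely, {0, 1, 6} is a clique of size 3, and the vertices of any clique must share a bag in every tree decomposition; so some bag has ≥ 3 vertices and tw(G) ≥ 2. Therefore the treewidth is 2.

Treewidth 2.
Bags: B1 = {0, 1, 6}  B2 = {0, 5, 6}  B3 = {4, 5, 6}  B4 = {3, 4, 5}  B5 = {2, 5, 6}
Tree: B1–B2, B2–B3, B3–B4, B2–B5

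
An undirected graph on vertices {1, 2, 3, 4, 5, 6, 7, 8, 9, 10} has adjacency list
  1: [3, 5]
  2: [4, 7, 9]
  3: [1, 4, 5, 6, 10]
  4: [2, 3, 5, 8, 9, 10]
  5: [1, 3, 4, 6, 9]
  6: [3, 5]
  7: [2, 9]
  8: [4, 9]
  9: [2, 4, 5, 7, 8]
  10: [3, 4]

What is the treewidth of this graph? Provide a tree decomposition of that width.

Treewidth 2.
One such decomposition:
Bags: B1 = {2, 4, 9}  B2 = {2, 7, 9}  B3 = {4, 5, 9}  B4 = {4, 8, 9}  B5 = {3, 4, 5}  B6 = {3, 5, 6}  B7 = {3, 4, 10}  B8 = {1, 3, 5}
Tree: B1–B2, B1–B3, B3–B4, B3–B5, B5–B6, B5–B7, B6–B8

The largest bag has 3 vertices, giving width 2; this decomposition certifies tw(G) ≤ 2. For the lower bound, the 3 vertices {1, 3, 5} are pairwise adjacent, and any tree decomposition puts a clique entirely inside one bag — forcing width ≥ 2. Combining the bounds, tw(G) = 2.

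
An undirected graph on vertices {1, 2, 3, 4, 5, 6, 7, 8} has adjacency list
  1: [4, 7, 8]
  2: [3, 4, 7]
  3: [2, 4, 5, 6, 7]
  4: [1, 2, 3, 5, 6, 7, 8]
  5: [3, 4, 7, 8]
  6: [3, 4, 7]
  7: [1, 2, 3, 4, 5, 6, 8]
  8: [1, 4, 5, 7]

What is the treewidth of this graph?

3

A width-3 tree decomposition is:
Bags: B1 = {4, 5, 7, 8}  B2 = {3, 4, 5, 7}  B3 = {2, 3, 4, 7}  B4 = {1, 4, 7, 8}  B5 = {3, 4, 6, 7}
Tree: B1–B2, B2–B3, B1–B4, B2–B5
Every bag has size at most 4, so the width is 4 − 1 = 3 and tw(G) ≤ 3. Conversely, {1, 4, 7, 8} is a clique of size 4, and the vertices of any clique must share a bag in every tree decomposition; so some bag has ≥ 4 vertices and tw(G) ≥ 3. Therefore the treewidth is 3.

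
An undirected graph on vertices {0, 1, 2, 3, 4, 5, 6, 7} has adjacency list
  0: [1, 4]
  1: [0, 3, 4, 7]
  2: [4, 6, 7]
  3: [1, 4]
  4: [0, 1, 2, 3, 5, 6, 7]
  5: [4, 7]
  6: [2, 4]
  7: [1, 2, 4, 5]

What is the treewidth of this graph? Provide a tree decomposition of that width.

The largest bag has 3 vertices, giving width 2; this decomposition certifies tw(G) ≤ 2. Conversely, {0, 1, 4} is a clique of size 3, and the vertices of any clique must share a bag in every tree decomposition; so some bag has ≥ 3 vertices and tw(G) ≥ 2. The upper and lower bounds meet at 2, so that is the treewidth.

Treewidth 2.
Bags: B1 = {4, 5, 7}  B2 = {2, 4, 7}  B3 = {1, 4, 7}  B4 = {2, 4, 6}  B5 = {0, 1, 4}  B6 = {1, 3, 4}
Tree: B1–B2, B1–B3, B2–B4, B3–B5, B3–B6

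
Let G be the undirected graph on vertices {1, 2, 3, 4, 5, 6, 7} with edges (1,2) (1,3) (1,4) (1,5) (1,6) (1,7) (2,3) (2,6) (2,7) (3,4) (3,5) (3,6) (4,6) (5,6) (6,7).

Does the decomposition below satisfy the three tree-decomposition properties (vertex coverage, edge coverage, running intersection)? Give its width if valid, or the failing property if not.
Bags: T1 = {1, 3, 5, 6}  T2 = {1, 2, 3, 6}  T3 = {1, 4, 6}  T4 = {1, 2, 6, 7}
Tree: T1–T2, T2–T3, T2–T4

A tree decomposition must satisfy three properties: every vertex lies in some bag; for every edge, both endpoints lie together in some bag; and for every vertex, the bags containing it form a connected subtree. Here edge (3,4) lies in no bag, so the decomposition is invalid.

No — edge (3,4) lies in no bag.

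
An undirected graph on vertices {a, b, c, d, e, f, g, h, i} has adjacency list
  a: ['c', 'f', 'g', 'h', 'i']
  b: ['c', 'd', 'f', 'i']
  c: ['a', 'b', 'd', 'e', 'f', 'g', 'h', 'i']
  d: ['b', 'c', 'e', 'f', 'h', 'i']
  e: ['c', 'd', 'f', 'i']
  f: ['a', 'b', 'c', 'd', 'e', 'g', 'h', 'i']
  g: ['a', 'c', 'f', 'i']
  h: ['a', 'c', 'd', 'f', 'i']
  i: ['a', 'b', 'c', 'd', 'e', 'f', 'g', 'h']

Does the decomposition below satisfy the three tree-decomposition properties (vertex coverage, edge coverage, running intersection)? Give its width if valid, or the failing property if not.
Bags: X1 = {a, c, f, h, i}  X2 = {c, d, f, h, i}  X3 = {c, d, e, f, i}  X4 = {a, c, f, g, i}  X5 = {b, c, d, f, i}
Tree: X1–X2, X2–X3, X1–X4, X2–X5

Yes; width 4.

Vertex coverage: the bags together contain {a, b, c, d, e, f, g, h, i}, the full vertex set. Edge coverage: each edge of G has both endpoints in at least one bag. Running intersection: for every vertex, the bags containing it form a connected subtree. All three properties hold, so this is a valid tree decomposition of width max|bag| − 1 = 4, and hence tw(G) ≤ 4.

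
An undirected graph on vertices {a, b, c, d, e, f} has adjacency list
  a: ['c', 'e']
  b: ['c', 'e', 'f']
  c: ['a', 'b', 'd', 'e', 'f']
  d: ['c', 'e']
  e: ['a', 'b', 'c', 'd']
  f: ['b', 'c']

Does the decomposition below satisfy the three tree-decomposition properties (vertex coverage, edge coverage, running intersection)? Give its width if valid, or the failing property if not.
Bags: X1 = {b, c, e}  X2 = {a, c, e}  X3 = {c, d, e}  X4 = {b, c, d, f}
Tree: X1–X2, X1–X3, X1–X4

No — bags containing vertex d are not connected in the tree.

A tree decomposition must satisfy three properties: every vertex lies in some bag; for every edge, both endpoints lie together in some bag; and for every vertex, the bags containing it form a connected subtree. Here bags containing vertex d are not connected in the tree, so the decomposition is invalid.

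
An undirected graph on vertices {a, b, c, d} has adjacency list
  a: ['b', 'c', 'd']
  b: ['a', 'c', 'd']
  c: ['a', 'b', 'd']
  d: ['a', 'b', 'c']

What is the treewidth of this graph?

3

A width-3 tree decomposition is:
Bags: B1 = {a, b, c, d}
Tree: (single bag)
A single bag containing all 4 vertices is trivially a valid decomposition of width 3. Conversely, {a, b, c, d} is a clique of size 4, and the vertices of any clique must share a bag in every tree decomposition; so some bag has ≥ 4 vertices and tw(G) ≥ 3. Therefore the treewidth is 3.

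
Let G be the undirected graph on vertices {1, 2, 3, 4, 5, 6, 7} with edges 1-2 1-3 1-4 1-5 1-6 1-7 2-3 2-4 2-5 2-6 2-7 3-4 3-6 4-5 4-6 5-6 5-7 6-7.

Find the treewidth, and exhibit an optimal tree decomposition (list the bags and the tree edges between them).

Treewidth 4.
Bags: B1 = {1, 2, 4, 5, 6}  B2 = {1, 2, 5, 6, 7}  B3 = {1, 2, 3, 4, 6}
Tree: B1–B2, B1–B3

Every bag has size at most 5, so the width is 5 − 1 = 4 and tw(G) ≤ 4. On the other hand G contains the 5-clique {1, 2, 3, 4, 6}. A clique must lie in a single bag of any decomposition, so no decomposition can have width below 4. Hence tw(G) = 4 exactly.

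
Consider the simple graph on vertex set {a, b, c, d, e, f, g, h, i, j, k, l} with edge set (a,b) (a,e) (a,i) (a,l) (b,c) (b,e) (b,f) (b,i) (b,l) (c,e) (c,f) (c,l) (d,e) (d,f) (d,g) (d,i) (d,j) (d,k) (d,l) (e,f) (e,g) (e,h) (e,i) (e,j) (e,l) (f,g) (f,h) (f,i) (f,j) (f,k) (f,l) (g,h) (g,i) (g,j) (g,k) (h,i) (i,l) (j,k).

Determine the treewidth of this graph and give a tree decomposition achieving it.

Treewidth 4.
One optimal decomposition is:
Bags: B1 = {d, e, f, i, l}  B2 = {b, e, f, i, l}  B3 = {d, e, f, g, i}  B4 = {e, f, g, h, i}  B5 = {d, e, f, g, j}  B6 = {a, b, e, i, l}  B7 = {d, f, g, j, k}  B8 = {b, c, e, f, l}
Tree: B1–B2, B1–B3, B3–B4, B3–B5, B2–B6, B5–B7, B2–B8

Each bag holds 5 vertices, so the decomposition has width 4, which upper-bounds the treewidth. Conversely, {a, b, e, i, l} is a clique of size 5, and the vertices of any clique must share a bag in every tree decomposition; so some bag has ≥ 5 vertices and tw(G) ≥ 4. Combining the bounds, tw(G) = 4.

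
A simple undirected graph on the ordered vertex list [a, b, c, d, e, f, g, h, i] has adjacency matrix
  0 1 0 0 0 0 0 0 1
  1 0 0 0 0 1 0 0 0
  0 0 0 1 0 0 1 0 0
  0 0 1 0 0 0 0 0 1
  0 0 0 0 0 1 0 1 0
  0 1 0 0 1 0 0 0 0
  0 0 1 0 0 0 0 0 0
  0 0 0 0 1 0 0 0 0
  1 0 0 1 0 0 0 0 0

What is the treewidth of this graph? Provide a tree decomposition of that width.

Treewidth 1.
One such decomposition:
Bags: B1 = {c, g}  B2 = {c, d}  B3 = {d, i}  B4 = {a, i}  B5 = {a, b}  B6 = {b, f}  B7 = {e, f}  B8 = {e, h}
Tree: B1–B2, B2–B3, B3–B4, B4–B5, B5–B6, B6–B7, B7–B8

Every bag has size at most 2, so the width is 2 − 1 = 1 and tw(G) ≤ 1. G has an edge, so its treewidth is at least 1. Hence tw(G) = 1 exactly.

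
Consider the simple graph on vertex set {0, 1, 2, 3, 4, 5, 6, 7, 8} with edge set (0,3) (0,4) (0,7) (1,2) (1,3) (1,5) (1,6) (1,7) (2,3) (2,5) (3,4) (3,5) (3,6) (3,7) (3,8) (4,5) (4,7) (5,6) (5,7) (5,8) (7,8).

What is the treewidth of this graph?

A width-3 tree decomposition is:
Bags: B1 = {1, 3, 5, 7}  B2 = {1, 3, 5, 6}  B3 = {3, 5, 7, 8}  B4 = {3, 4, 5, 7}  B5 = {0, 3, 4, 7}  B6 = {1, 2, 3, 5}
Tree: B1–B2, B1–B3, B3–B4, B4–B5, B2–B6
Every bag has size at most 4, so the width is 4 − 1 = 3 and tw(G) ≤ 3. For the lower bound, the 4 vertices {0, 3, 4, 7} are pairwise adjacent, and any tree decomposition puts a clique entirely inside one bag — forcing width ≥ 3. Hence tw(G) = 3 exactly.

3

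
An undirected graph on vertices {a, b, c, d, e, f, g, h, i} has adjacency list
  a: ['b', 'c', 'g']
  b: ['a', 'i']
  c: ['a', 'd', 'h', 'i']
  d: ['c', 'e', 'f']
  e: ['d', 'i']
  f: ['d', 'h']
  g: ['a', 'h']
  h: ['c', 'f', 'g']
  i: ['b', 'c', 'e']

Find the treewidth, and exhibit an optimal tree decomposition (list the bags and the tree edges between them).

Every bag has size at most 4, so the width is 4 − 1 = 3 and tw(G) ≤ 3. For the lower bound: the 4 vertex sets {d,e,f}, {h}, {c}, {a,b,g,i} are disjoint, each induces a connected subgraph, and every pair is joined by at least one edge of G. Contracting each set to a single vertex therefore yields K_{4} as a minor, and since treewidth is minor-monotone, tw(G) ≥ tw(K_{4}) = 3. Combining the bounds, tw(G) = 3.

Treewidth 3.
One such decomposition:
Bags: B1 = {d, e, f, h}  B2 = {c, d, e, h}  B3 = {c, e, h, i}  B4 = {c, g, h, i}  B5 = {a, c, g, i}  B6 = {a, b, g, i}
Tree: B1–B2, B2–B3, B3–B4, B4–B5, B5–B6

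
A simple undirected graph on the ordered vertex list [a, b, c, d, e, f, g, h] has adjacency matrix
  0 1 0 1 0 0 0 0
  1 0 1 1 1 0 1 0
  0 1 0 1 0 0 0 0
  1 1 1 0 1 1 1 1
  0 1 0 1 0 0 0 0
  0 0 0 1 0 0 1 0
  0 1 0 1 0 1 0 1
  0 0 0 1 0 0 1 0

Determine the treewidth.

2

A width-2 tree decomposition is:
Bags: B1 = {b, d, g}  B2 = {a, b, d}  B3 = {d, g, h}  B4 = {d, f, g}  B5 = {b, d, e}  B6 = {b, c, d}
Tree: B1–B2, B1–B3, B3–B4, B2–B5, B5–B6
The largest bag has 3 vertices, giving width 2; this decomposition certifies tw(G) ≤ 2. Conversely, {d, g, h} is a clique of size 3, and the vertices of any clique must share a bag in every tree decomposition; so some bag has ≥ 3 vertices and tw(G) ≥ 2. The upper and lower bounds meet at 2, so that is the treewidth.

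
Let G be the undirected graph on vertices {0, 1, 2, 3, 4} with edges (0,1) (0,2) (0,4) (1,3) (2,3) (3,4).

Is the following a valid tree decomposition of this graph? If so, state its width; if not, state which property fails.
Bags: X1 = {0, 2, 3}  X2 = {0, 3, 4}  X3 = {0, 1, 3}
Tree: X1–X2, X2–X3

Yes; width 2.

Vertex coverage: the bags together contain {0, 1, 2, 3, 4}, the full vertex set. Edge coverage: each edge of G has both endpoints in at least one bag. Running intersection: for every vertex, the bags containing it form a connected subtree. All three properties hold, so this is a valid tree decomposition of width max|bag| − 1 = 2, and hence tw(G) ≤ 2.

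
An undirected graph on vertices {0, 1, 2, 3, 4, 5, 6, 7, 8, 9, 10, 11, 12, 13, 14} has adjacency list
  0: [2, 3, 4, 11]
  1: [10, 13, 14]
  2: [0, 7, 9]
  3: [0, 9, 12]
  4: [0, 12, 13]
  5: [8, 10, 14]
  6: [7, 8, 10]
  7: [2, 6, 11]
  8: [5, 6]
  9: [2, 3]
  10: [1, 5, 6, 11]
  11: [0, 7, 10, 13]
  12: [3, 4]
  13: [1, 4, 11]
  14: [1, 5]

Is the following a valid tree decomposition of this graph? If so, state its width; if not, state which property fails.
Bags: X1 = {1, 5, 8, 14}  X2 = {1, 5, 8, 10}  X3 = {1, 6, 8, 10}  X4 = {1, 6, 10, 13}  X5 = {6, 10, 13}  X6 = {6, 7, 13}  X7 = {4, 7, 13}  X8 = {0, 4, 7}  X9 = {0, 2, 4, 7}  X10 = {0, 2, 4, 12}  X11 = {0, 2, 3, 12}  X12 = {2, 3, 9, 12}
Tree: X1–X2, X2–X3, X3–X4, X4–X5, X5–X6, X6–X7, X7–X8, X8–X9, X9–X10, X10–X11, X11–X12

A tree decomposition must satisfy three properties: every vertex lies in some bag; for every edge, both endpoints lie together in some bag; and for every vertex, the bags containing it form a connected subtree. Here vertex 11 appears in no bag, so the decomposition is invalid.

No — vertex 11 appears in no bag.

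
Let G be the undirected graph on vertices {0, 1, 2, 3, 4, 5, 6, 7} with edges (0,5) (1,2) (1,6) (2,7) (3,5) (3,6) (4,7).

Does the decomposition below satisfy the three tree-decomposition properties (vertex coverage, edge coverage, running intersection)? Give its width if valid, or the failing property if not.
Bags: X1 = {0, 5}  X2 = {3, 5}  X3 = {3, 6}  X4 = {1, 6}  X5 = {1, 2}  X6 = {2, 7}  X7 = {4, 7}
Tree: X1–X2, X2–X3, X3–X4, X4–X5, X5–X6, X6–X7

Vertex coverage: the bags together contain {0, 1, 2, 3, 4, 5, 6, 7}, the full vertex set. Edge coverage: each edge of G has both endpoints in at least one bag. Running intersection: for every vertex, the bags containing it form a connected subtree. All three properties hold, so this is a valid tree decomposition of width max|bag| − 1 = 1, and hence tw(G) ≤ 1.

Yes; width 1.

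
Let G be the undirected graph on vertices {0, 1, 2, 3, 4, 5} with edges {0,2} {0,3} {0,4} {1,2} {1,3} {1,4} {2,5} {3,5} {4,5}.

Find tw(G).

A width-3 tree decomposition is:
Bags: B1 = {2, 3, 4, 5}  B2 = {1, 2, 3, 4}  B3 = {0, 2, 3, 4}
Tree: B1–B2, B2–B3
Every bag has size at most 4, so the width is 4 − 1 = 3 and tw(G) ≤ 3. For the lower bound: the 4 vertex sets {3,5}, {1,2}, {4}, {0} are disjoint, each induces a connected subgraph, and every pair is joined by at least one edge of G. Contracting each set to a single vertex therefore yields K_{4} as a minor, and since treewidth is minor-monotone, tw(G) ≥ tw(K_{4}) = 3. Therefore the treewidth is 3.

3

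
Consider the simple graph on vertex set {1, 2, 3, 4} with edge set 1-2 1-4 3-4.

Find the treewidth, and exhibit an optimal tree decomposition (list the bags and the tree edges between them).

Each bag holds 2 vertices, so the decomposition has width 1, which upper-bounds the treewidth. G has an edge, so its treewidth is at least 1. Hence tw(G) = 1 exactly.

Treewidth 1.
One optimal decomposition is:
Bags: B1 = {1, 2}  B2 = {1, 4}  B3 = {3, 4}
Tree: B1–B2, B2–B3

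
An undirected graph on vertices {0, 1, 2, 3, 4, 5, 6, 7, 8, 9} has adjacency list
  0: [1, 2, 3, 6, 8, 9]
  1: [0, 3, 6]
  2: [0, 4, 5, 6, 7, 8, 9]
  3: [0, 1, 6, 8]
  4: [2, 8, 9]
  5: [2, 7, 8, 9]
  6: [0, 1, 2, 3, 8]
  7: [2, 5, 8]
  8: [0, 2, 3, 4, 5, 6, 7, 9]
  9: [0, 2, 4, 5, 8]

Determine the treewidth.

A width-3 tree decomposition is:
Bags: B1 = {0, 2, 8, 9}  B2 = {2, 4, 8, 9}  B3 = {0, 2, 6, 8}  B4 = {2, 5, 8, 9}  B5 = {0, 3, 6, 8}  B6 = {2, 5, 7, 8}  B7 = {0, 1, 3, 6}
Tree: B1–B2, B1–B3, B2–B4, B3–B5, B4–B6, B5–B7
Every bag has size at most 4, so the width is 4 − 1 = 3 and tw(G) ≤ 3. Conversely, {0, 2, 8, 9} is a clique of size 4, and the vertices of any clique must share a bag in every tree decomposition; so some bag has ≥ 4 vertices and tw(G) ≥ 3. Therefore the treewidth is 3.

3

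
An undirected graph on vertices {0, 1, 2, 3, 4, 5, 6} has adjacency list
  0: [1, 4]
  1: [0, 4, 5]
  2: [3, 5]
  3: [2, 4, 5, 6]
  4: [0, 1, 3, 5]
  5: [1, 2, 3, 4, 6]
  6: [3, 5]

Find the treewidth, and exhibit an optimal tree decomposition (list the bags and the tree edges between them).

The largest bag has 3 vertices, giving width 2; this decomposition certifies tw(G) ≤ 2. For the lower bound, the 3 vertices {0, 1, 4} are pairwise adjacent, and any tree decomposition puts a clique entirely inside one bag — forcing width ≥ 2. The upper and lower bounds meet at 2, so that is the treewidth.

Treewidth 2.
One optimal decomposition is:
Bags: B1 = {1, 4, 5}  B2 = {3, 4, 5}  B3 = {3, 5, 6}  B4 = {0, 1, 4}  B5 = {2, 3, 5}
Tree: B1–B2, B2–B3, B1–B4, B2–B5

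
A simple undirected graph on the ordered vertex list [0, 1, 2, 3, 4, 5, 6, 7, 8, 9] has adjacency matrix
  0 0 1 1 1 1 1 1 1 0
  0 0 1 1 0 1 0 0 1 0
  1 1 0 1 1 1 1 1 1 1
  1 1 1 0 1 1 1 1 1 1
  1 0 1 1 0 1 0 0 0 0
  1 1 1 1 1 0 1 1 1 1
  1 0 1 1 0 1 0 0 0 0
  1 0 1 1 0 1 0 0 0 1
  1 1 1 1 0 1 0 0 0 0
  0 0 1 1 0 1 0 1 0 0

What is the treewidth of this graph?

4

A width-4 tree decomposition is:
Bags: B1 = {0, 2, 3, 5, 8}  B2 = {0, 2, 3, 5, 7}  B3 = {1, 2, 3, 5, 8}  B4 = {0, 2, 3, 5, 6}  B5 = {0, 2, 3, 4, 5}  B6 = {2, 3, 5, 7, 9}
Tree: B1–B2, B1–B3, B2–B4, B1–B5, B2–B6
The largest bag has 5 vertices, giving width 4; this decomposition certifies tw(G) ≤ 4. For the lower bound, the 5 vertices {0, 2, 3, 5, 8} are pairwise adjacent, and any tree decomposition puts a clique entirely inside one bag — forcing width ≥ 4. Combining the bounds, tw(G) = 4.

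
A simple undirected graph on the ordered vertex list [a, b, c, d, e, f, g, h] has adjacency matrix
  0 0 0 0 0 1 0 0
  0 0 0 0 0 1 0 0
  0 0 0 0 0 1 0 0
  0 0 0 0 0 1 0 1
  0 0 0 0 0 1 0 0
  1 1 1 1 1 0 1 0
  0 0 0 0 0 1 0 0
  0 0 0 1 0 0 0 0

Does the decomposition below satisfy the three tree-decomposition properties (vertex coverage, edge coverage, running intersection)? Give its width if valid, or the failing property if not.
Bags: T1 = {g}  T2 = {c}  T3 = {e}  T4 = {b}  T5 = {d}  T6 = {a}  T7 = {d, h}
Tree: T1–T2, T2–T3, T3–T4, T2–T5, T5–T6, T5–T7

A tree decomposition must satisfy three properties: every vertex lies in some bag; for every edge, both endpoints lie together in some bag; and for every vertex, the bags containing it form a connected subtree. Here vertex f appears in no bag, so the decomposition is invalid.

No — vertex f appears in no bag.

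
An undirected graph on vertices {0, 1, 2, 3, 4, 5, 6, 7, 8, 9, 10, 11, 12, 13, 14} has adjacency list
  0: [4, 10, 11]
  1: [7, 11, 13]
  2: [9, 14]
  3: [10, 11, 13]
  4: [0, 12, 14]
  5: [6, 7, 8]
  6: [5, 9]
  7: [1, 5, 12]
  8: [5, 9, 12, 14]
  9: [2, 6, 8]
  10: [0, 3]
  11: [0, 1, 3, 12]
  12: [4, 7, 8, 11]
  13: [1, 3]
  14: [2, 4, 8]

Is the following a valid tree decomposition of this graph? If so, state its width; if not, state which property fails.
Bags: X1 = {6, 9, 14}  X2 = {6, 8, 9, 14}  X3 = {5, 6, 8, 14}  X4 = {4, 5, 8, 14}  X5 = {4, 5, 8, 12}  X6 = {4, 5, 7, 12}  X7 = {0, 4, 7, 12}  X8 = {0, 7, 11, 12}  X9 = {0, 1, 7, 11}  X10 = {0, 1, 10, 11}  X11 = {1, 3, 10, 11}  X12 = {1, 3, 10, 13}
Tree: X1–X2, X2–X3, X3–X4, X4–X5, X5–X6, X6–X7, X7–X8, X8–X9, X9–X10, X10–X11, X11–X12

A tree decomposition must satisfy three properties: every vertex lies in some bag; for every edge, both endpoints lie together in some bag; and for every vertex, the bags containing it form a connected subtree. Here vertex 2 appears in no bag, so the decomposition is invalid.

No — vertex 2 appears in no bag.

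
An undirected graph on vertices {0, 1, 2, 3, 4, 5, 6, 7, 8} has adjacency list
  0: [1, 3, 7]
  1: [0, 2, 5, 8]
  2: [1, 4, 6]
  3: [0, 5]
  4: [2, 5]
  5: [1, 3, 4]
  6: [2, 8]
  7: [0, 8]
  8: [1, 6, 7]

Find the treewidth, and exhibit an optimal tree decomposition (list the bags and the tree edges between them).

Every bag has size at most 4, so the width is 4 − 1 = 3 and tw(G) ≤ 3. For the lower bound: the 4 vertex sets {2,4,6}, {5}, {1}, {0,3,7,8} are disjoint, each induces a connected subgraph, and every pair is joined by at least one edge of G. Contracting each set to a single vertex therefore yields K_{4} as a minor, and since treewidth is minor-monotone, tw(G) ≥ tw(K_{4}) = 3. The upper and lower bounds meet at 3, so that is the treewidth.

Treewidth 3.
One such decomposition:
Bags: B1 = {2, 4, 5, 6}  B2 = {1, 2, 5, 6}  B3 = {1, 5, 6, 8}  B4 = {1, 3, 5, 8}  B5 = {0, 1, 3, 8}  B6 = {0, 3, 7, 8}
Tree: B1–B2, B2–B3, B3–B4, B4–B5, B5–B6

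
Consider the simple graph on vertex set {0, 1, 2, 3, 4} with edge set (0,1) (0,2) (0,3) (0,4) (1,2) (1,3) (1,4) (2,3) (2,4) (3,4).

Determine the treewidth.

4

A width-4 tree decomposition is:
Bags: B1 = {0, 1, 2, 3, 4}
Tree: (single bag)
With just one bag of size 5, the width is 5 − 1 = 4, so tw(G) ≤ 4. Conversely, {0, 1, 2, 3, 4} is a clique of size 5, and the vertices of any clique must share a bag in every tree decomposition; so some bag has ≥ 5 vertices and tw(G) ≥ 4. Therefore the treewidth is 4.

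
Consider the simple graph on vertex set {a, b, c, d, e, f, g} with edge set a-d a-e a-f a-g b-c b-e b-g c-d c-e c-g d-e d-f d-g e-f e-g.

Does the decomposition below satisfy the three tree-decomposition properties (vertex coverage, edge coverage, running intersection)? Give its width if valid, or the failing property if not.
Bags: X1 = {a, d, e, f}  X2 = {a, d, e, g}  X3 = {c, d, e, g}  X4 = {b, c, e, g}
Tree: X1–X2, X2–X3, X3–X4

Yes; width 3.

Every vertex of G appears in some bag (union = {a, b, c, d, e, f, g}); every edge is covered by a bag; and for each vertex v the set of bags containing v is connected in the bag tree. The decomposition is therefore valid. The largest bag has 4 vertices, so the width is 3.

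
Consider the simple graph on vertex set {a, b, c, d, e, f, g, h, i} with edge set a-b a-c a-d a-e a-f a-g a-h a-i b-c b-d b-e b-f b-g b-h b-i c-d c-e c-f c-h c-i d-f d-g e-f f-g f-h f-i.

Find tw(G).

4

A width-4 tree decomposition is:
Bags: B1 = {a, b, d, f, g}  B2 = {a, b, c, d, f}  B3 = {a, b, c, e, f}  B4 = {a, b, c, f, h}  B5 = {a, b, c, f, i}
Tree: B1–B2, B2–B3, B3–B4, B2–B5
Every bag has size at most 5, so the width is 5 − 1 = 4 and tw(G) ≤ 4. On the other hand G contains the 5-clique {a, b, d, f, g}. A clique must lie in a single bag of any decomposition, so no decomposition can have width below 4. Therefore the treewidth is 4.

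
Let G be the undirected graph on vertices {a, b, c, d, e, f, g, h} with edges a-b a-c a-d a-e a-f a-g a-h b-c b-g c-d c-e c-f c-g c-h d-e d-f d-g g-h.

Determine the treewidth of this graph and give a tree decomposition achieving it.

Each bag holds 4 vertices, so the decomposition has width 3, which upper-bounds the treewidth. On the other hand G contains the 4-clique {a, c, d, g}. A clique must lie in a single bag of any decomposition, so no decomposition can have width below 3. Combining the bounds, tw(G) = 3.

Treewidth 3.
One optimal decomposition is:
Bags: B1 = {a, c, d, e}  B2 = {a, c, d, f}  B3 = {a, c, d, g}  B4 = {a, b, c, g}  B5 = {a, c, g, h}
Tree: B1–B2, B1–B3, B3–B4, B4–B5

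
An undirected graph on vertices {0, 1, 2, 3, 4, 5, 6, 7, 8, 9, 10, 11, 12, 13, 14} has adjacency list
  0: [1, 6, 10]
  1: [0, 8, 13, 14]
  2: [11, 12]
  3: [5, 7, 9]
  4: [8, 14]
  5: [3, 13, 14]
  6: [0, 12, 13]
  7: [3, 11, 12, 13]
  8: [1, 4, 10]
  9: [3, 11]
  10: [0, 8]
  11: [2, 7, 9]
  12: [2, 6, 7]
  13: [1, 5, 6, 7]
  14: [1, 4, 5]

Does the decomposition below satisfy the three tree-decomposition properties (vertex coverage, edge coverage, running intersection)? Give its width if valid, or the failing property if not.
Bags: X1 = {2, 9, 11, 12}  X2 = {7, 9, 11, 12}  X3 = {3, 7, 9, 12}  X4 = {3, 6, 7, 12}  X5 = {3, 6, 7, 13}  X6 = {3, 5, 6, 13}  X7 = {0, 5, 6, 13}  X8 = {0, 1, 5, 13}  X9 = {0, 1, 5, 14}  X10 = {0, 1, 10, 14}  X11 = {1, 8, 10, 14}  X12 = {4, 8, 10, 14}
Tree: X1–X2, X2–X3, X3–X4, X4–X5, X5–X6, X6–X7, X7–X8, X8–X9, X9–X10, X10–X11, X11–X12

Yes; width 3.

Vertex coverage: the bags together contain {0, 1, 2, 3, 4, 5, 6, 7, 8, 9, 10, 11, 12, 13, 14}, the full vertex set. Edge coverage: each edge of G has both endpoints in at least one bag. Running intersection: for every vertex, the bags containing it form a connected subtree. All three properties hold, so this is a valid tree decomposition of width max|bag| − 1 = 3, and hence tw(G) ≤ 3.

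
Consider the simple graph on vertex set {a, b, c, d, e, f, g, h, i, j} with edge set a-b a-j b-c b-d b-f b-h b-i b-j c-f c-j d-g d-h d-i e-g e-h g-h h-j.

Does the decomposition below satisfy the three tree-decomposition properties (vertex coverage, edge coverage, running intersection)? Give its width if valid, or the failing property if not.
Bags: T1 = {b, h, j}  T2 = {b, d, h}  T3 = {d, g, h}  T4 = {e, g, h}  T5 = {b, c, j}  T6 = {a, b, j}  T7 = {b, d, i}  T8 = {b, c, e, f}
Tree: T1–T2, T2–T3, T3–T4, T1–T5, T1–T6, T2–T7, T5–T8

No — bags containing vertex e are not connected in the tree.

A tree decomposition must satisfy three properties: every vertex lies in some bag; for every edge, both endpoints lie together in some bag; and for every vertex, the bags containing it form a connected subtree. Here bags containing vertex e are not connected in the tree, so the decomposition is invalid.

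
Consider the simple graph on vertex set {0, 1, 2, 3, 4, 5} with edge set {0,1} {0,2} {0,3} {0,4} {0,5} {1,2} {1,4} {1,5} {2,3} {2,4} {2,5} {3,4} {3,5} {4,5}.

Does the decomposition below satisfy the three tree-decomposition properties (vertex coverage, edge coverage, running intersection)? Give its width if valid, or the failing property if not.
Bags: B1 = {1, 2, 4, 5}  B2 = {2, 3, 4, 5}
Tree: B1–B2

A tree decomposition must satisfy three properties: every vertex lies in some bag; for every edge, both endpoints lie together in some bag; and for every vertex, the bags containing it form a connected subtree. Here vertex 0 appears in no bag, so the decomposition is invalid.

No — vertex 0 appears in no bag.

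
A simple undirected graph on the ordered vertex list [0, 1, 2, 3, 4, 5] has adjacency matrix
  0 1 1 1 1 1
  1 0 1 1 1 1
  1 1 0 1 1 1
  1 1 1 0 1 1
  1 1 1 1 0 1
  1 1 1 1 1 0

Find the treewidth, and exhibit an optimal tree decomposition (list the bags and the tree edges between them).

Treewidth 5.
One optimal decomposition is:
Bags: B1 = {0, 1, 2, 3, 4, 5}
Tree: (single bag)

With just one bag of size 6, the width is 6 − 1 = 5, so tw(G) ≤ 5. On the other hand G contains the 6-clique {0, 1, 2, 3, 4, 5}. A clique must lie in a single bag of any decomposition, so no decomposition can have width below 5. Therefore the treewidth is 5.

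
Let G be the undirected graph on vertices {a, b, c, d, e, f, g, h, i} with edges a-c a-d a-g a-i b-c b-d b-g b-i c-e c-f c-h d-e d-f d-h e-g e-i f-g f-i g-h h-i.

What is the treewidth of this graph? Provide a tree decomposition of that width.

Treewidth 4.
One such decomposition:
Bags: B1 = {b, c, d, g, i}  B2 = {c, d, g, h, i}  B3 = {c, d, e, g, i}  B4 = {a, c, d, g, i}  B5 = {c, d, f, g, i}
Tree: B1–B2, B2–B3, B3–B4, B4–B5

Every bag has size at most 5, so the width is 5 − 1 = 4 and tw(G) ≤ 4. For the lower bound: the 5 vertex sets {b,g}, {h,i}, {c,e}, {d}, {a} are disjoint, each induces a connected subgraph, and every pair is joined by at least one edge of G. Contracting each set to a single vertex therefore yields K_{5} as a minor, and since treewidth is minor-monotone, tw(G) ≥ tw(K_{5}) = 4. Combining the bounds, tw(G) = 4.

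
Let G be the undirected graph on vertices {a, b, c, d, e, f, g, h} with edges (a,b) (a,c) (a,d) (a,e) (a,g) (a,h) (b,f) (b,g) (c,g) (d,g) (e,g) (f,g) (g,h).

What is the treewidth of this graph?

A width-2 tree decomposition is:
Bags: B1 = {a, e, g}  B2 = {a, b, g}  B3 = {a, g, h}  B4 = {b, f, g}  B5 = {a, d, g}  B6 = {a, c, g}
Tree: B1–B2, B1–B3, B2–B4, B1–B5, B1–B6
The largest bag has 3 vertices, giving width 2; this decomposition certifies tw(G) ≤ 2. For the lower bound, the 3 vertices {a, d, g} are pairwise adjacent, and any tree decomposition puts a clique entirely inside one bag — forcing width ≥ 2. Hence tw(G) = 2 exactly.

2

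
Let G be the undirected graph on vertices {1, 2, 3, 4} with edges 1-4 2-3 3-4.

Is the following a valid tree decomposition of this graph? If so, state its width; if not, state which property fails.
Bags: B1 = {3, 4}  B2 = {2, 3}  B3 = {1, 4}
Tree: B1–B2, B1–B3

Yes; width 1.

Every vertex of G appears in some bag (union = {1, 2, 3, 4}); every edge is covered by a bag; and for each vertex v the set of bags containing v is connected in the bag tree. The decomposition is therefore valid. The largest bag has 2 vertices, so the width is 1.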